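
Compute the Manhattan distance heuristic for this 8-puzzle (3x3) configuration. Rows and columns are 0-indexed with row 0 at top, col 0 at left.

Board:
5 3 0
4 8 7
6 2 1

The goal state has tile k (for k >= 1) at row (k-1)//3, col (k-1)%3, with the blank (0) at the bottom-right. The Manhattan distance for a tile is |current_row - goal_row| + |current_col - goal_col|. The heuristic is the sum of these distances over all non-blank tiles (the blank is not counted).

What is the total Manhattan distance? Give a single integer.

Tile 5: (0,0)->(1,1) = 2
Tile 3: (0,1)->(0,2) = 1
Tile 4: (1,0)->(1,0) = 0
Tile 8: (1,1)->(2,1) = 1
Tile 7: (1,2)->(2,0) = 3
Tile 6: (2,0)->(1,2) = 3
Tile 2: (2,1)->(0,1) = 2
Tile 1: (2,2)->(0,0) = 4
Sum: 2 + 1 + 0 + 1 + 3 + 3 + 2 + 4 = 16

Answer: 16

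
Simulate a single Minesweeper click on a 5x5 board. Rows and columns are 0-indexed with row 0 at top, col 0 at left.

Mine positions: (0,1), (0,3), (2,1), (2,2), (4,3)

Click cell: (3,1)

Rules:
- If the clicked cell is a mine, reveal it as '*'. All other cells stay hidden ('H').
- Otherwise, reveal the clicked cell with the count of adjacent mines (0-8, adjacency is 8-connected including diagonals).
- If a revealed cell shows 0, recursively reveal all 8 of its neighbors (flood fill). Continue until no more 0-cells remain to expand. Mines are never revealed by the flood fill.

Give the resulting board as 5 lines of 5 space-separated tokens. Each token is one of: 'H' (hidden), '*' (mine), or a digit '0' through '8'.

H H H H H
H H H H H
H H H H H
H 2 H H H
H H H H H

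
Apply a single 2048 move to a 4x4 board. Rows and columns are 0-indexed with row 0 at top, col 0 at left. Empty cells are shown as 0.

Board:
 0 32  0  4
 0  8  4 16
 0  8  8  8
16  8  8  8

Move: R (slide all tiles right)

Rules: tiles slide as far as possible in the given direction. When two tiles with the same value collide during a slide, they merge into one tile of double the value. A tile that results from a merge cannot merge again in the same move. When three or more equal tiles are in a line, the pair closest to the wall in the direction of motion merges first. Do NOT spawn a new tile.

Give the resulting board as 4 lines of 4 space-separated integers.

Slide right:
row 0: [0, 32, 0, 4] -> [0, 0, 32, 4]
row 1: [0, 8, 4, 16] -> [0, 8, 4, 16]
row 2: [0, 8, 8, 8] -> [0, 0, 8, 16]
row 3: [16, 8, 8, 8] -> [0, 16, 8, 16]

Answer:  0  0 32  4
 0  8  4 16
 0  0  8 16
 0 16  8 16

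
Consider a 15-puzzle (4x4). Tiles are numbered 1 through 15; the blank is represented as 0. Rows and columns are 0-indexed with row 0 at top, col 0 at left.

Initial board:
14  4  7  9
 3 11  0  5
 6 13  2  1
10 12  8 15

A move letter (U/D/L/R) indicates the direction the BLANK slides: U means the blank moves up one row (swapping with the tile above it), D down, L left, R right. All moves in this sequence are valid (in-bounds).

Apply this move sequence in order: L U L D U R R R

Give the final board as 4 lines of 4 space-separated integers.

After move 1 (L):
14  4  7  9
 3  0 11  5
 6 13  2  1
10 12  8 15

After move 2 (U):
14  0  7  9
 3  4 11  5
 6 13  2  1
10 12  8 15

After move 3 (L):
 0 14  7  9
 3  4 11  5
 6 13  2  1
10 12  8 15

After move 4 (D):
 3 14  7  9
 0  4 11  5
 6 13  2  1
10 12  8 15

After move 5 (U):
 0 14  7  9
 3  4 11  5
 6 13  2  1
10 12  8 15

After move 6 (R):
14  0  7  9
 3  4 11  5
 6 13  2  1
10 12  8 15

After move 7 (R):
14  7  0  9
 3  4 11  5
 6 13  2  1
10 12  8 15

After move 8 (R):
14  7  9  0
 3  4 11  5
 6 13  2  1
10 12  8 15

Answer: 14  7  9  0
 3  4 11  5
 6 13  2  1
10 12  8 15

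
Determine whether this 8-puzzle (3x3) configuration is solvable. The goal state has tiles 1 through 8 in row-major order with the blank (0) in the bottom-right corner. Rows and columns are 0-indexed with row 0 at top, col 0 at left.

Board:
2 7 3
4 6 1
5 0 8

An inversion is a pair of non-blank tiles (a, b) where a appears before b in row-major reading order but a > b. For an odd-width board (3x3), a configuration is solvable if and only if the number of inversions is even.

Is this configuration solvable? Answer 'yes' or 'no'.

Answer: yes

Derivation:
Inversions (pairs i<j in row-major order where tile[i] > tile[j] > 0): 10
10 is even, so the puzzle is solvable.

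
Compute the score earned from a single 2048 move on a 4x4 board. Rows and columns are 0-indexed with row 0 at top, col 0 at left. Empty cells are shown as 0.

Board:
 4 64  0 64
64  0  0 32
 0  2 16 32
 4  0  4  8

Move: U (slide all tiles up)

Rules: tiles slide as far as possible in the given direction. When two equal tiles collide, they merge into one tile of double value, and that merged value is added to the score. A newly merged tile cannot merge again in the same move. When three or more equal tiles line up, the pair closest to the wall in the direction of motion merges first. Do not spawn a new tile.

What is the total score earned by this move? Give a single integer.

Slide up:
col 0: [4, 64, 0, 4] -> [4, 64, 4, 0]  score +0 (running 0)
col 1: [64, 0, 2, 0] -> [64, 2, 0, 0]  score +0 (running 0)
col 2: [0, 0, 16, 4] -> [16, 4, 0, 0]  score +0 (running 0)
col 3: [64, 32, 32, 8] -> [64, 64, 8, 0]  score +64 (running 64)
Board after move:
 4 64 16 64
64  2  4 64
 4  0  0  8
 0  0  0  0

Answer: 64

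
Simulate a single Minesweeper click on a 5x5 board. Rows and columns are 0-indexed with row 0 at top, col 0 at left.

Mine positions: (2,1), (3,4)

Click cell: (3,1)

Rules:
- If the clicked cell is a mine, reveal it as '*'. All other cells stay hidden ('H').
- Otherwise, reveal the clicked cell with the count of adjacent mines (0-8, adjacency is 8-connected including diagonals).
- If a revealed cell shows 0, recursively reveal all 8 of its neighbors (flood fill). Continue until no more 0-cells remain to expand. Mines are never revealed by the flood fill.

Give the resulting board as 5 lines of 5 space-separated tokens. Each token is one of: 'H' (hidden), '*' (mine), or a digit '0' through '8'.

H H H H H
H H H H H
H H H H H
H 1 H H H
H H H H H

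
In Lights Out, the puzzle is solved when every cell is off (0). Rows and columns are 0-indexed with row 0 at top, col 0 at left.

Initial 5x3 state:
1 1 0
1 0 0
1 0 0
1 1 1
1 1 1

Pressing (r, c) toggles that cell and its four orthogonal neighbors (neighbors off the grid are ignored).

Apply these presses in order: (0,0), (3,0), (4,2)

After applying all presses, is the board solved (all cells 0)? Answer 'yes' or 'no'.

After press 1 at (0,0):
0 0 0
0 0 0
1 0 0
1 1 1
1 1 1

After press 2 at (3,0):
0 0 0
0 0 0
0 0 0
0 0 1
0 1 1

After press 3 at (4,2):
0 0 0
0 0 0
0 0 0
0 0 0
0 0 0

Lights still on: 0

Answer: yes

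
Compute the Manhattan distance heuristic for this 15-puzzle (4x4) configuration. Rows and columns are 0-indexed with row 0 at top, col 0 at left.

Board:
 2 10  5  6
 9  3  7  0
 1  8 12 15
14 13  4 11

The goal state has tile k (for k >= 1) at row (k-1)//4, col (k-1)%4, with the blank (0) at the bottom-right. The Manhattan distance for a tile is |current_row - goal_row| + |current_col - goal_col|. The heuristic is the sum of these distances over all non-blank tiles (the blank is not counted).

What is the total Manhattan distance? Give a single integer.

Tile 2: at (0,0), goal (0,1), distance |0-0|+|0-1| = 1
Tile 10: at (0,1), goal (2,1), distance |0-2|+|1-1| = 2
Tile 5: at (0,2), goal (1,0), distance |0-1|+|2-0| = 3
Tile 6: at (0,3), goal (1,1), distance |0-1|+|3-1| = 3
Tile 9: at (1,0), goal (2,0), distance |1-2|+|0-0| = 1
Tile 3: at (1,1), goal (0,2), distance |1-0|+|1-2| = 2
Tile 7: at (1,2), goal (1,2), distance |1-1|+|2-2| = 0
Tile 1: at (2,0), goal (0,0), distance |2-0|+|0-0| = 2
Tile 8: at (2,1), goal (1,3), distance |2-1|+|1-3| = 3
Tile 12: at (2,2), goal (2,3), distance |2-2|+|2-3| = 1
Tile 15: at (2,3), goal (3,2), distance |2-3|+|3-2| = 2
Tile 14: at (3,0), goal (3,1), distance |3-3|+|0-1| = 1
Tile 13: at (3,1), goal (3,0), distance |3-3|+|1-0| = 1
Tile 4: at (3,2), goal (0,3), distance |3-0|+|2-3| = 4
Tile 11: at (3,3), goal (2,2), distance |3-2|+|3-2| = 2
Sum: 1 + 2 + 3 + 3 + 1 + 2 + 0 + 2 + 3 + 1 + 2 + 1 + 1 + 4 + 2 = 28

Answer: 28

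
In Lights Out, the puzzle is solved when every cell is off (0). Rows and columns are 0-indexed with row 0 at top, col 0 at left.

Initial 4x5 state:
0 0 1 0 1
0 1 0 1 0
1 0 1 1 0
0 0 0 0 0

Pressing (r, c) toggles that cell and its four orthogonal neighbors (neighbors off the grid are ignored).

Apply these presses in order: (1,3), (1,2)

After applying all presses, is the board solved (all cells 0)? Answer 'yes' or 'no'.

Answer: no

Derivation:
After press 1 at (1,3):
0 0 1 1 1
0 1 1 0 1
1 0 1 0 0
0 0 0 0 0

After press 2 at (1,2):
0 0 0 1 1
0 0 0 1 1
1 0 0 0 0
0 0 0 0 0

Lights still on: 5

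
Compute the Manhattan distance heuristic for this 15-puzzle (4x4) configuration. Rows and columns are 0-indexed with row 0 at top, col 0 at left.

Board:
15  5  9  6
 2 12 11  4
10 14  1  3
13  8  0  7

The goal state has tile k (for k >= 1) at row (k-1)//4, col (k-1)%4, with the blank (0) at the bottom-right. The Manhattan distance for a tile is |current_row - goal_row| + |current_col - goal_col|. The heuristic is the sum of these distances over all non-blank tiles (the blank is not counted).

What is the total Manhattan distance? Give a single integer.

Answer: 37

Derivation:
Tile 15: (0,0)->(3,2) = 5
Tile 5: (0,1)->(1,0) = 2
Tile 9: (0,2)->(2,0) = 4
Tile 6: (0,3)->(1,1) = 3
Tile 2: (1,0)->(0,1) = 2
Tile 12: (1,1)->(2,3) = 3
Tile 11: (1,2)->(2,2) = 1
Tile 4: (1,3)->(0,3) = 1
Tile 10: (2,0)->(2,1) = 1
Tile 14: (2,1)->(3,1) = 1
Tile 1: (2,2)->(0,0) = 4
Tile 3: (2,3)->(0,2) = 3
Tile 13: (3,0)->(3,0) = 0
Tile 8: (3,1)->(1,3) = 4
Tile 7: (3,3)->(1,2) = 3
Sum: 5 + 2 + 4 + 3 + 2 + 3 + 1 + 1 + 1 + 1 + 4 + 3 + 0 + 4 + 3 = 37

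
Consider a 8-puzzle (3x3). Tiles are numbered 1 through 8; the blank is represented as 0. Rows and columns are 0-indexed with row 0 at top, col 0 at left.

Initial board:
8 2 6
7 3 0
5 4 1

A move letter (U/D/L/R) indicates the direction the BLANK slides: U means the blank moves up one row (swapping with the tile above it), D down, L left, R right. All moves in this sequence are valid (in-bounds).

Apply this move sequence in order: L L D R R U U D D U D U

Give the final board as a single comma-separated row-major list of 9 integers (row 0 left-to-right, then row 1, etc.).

Answer: 8, 2, 6, 5, 7, 0, 4, 1, 3

Derivation:
After move 1 (L):
8 2 6
7 0 3
5 4 1

After move 2 (L):
8 2 6
0 7 3
5 4 1

After move 3 (D):
8 2 6
5 7 3
0 4 1

After move 4 (R):
8 2 6
5 7 3
4 0 1

After move 5 (R):
8 2 6
5 7 3
4 1 0

After move 6 (U):
8 2 6
5 7 0
4 1 3

After move 7 (U):
8 2 0
5 7 6
4 1 3

After move 8 (D):
8 2 6
5 7 0
4 1 3

After move 9 (D):
8 2 6
5 7 3
4 1 0

After move 10 (U):
8 2 6
5 7 0
4 1 3

After move 11 (D):
8 2 6
5 7 3
4 1 0

After move 12 (U):
8 2 6
5 7 0
4 1 3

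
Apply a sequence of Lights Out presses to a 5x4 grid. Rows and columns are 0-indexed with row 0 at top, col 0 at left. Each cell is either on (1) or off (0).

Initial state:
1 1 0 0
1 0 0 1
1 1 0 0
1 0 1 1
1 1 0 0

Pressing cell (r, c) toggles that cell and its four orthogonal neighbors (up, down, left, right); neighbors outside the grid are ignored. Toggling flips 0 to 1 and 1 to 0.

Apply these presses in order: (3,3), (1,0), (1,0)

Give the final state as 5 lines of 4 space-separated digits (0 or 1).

After press 1 at (3,3):
1 1 0 0
1 0 0 1
1 1 0 1
1 0 0 0
1 1 0 1

After press 2 at (1,0):
0 1 0 0
0 1 0 1
0 1 0 1
1 0 0 0
1 1 0 1

After press 3 at (1,0):
1 1 0 0
1 0 0 1
1 1 0 1
1 0 0 0
1 1 0 1

Answer: 1 1 0 0
1 0 0 1
1 1 0 1
1 0 0 0
1 1 0 1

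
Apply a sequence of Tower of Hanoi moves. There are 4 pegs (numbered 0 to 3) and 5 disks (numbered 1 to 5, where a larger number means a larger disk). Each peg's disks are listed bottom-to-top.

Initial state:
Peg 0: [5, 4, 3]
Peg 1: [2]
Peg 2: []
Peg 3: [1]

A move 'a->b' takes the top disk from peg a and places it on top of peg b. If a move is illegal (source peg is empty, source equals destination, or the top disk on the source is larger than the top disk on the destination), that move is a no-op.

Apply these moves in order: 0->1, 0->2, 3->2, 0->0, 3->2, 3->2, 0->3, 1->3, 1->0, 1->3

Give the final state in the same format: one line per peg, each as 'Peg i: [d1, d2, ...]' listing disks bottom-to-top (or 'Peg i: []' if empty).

After move 1 (0->1):
Peg 0: [5, 4, 3]
Peg 1: [2]
Peg 2: []
Peg 3: [1]

After move 2 (0->2):
Peg 0: [5, 4]
Peg 1: [2]
Peg 2: [3]
Peg 3: [1]

After move 3 (3->2):
Peg 0: [5, 4]
Peg 1: [2]
Peg 2: [3, 1]
Peg 3: []

After move 4 (0->0):
Peg 0: [5, 4]
Peg 1: [2]
Peg 2: [3, 1]
Peg 3: []

After move 5 (3->2):
Peg 0: [5, 4]
Peg 1: [2]
Peg 2: [3, 1]
Peg 3: []

After move 6 (3->2):
Peg 0: [5, 4]
Peg 1: [2]
Peg 2: [3, 1]
Peg 3: []

After move 7 (0->3):
Peg 0: [5]
Peg 1: [2]
Peg 2: [3, 1]
Peg 3: [4]

After move 8 (1->3):
Peg 0: [5]
Peg 1: []
Peg 2: [3, 1]
Peg 3: [4, 2]

After move 9 (1->0):
Peg 0: [5]
Peg 1: []
Peg 2: [3, 1]
Peg 3: [4, 2]

After move 10 (1->3):
Peg 0: [5]
Peg 1: []
Peg 2: [3, 1]
Peg 3: [4, 2]

Answer: Peg 0: [5]
Peg 1: []
Peg 2: [3, 1]
Peg 3: [4, 2]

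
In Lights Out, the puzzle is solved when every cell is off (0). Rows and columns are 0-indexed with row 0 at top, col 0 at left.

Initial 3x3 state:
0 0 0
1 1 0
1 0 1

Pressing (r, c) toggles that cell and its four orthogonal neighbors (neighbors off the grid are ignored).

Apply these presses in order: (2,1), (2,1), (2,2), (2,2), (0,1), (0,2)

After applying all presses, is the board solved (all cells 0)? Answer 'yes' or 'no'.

Answer: no

Derivation:
After press 1 at (2,1):
0 0 0
1 0 0
0 1 0

After press 2 at (2,1):
0 0 0
1 1 0
1 0 1

After press 3 at (2,2):
0 0 0
1 1 1
1 1 0

After press 4 at (2,2):
0 0 0
1 1 0
1 0 1

After press 5 at (0,1):
1 1 1
1 0 0
1 0 1

After press 6 at (0,2):
1 0 0
1 0 1
1 0 1

Lights still on: 5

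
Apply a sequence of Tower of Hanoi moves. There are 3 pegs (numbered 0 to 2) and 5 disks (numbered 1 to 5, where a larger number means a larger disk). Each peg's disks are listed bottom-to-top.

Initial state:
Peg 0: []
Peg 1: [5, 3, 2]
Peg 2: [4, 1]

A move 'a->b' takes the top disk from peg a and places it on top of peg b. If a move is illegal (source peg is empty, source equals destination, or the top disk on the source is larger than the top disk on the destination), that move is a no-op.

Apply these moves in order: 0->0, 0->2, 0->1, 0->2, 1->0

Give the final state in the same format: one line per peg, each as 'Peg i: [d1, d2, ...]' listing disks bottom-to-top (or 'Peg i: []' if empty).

After move 1 (0->0):
Peg 0: []
Peg 1: [5, 3, 2]
Peg 2: [4, 1]

After move 2 (0->2):
Peg 0: []
Peg 1: [5, 3, 2]
Peg 2: [4, 1]

After move 3 (0->1):
Peg 0: []
Peg 1: [5, 3, 2]
Peg 2: [4, 1]

After move 4 (0->2):
Peg 0: []
Peg 1: [5, 3, 2]
Peg 2: [4, 1]

After move 5 (1->0):
Peg 0: [2]
Peg 1: [5, 3]
Peg 2: [4, 1]

Answer: Peg 0: [2]
Peg 1: [5, 3]
Peg 2: [4, 1]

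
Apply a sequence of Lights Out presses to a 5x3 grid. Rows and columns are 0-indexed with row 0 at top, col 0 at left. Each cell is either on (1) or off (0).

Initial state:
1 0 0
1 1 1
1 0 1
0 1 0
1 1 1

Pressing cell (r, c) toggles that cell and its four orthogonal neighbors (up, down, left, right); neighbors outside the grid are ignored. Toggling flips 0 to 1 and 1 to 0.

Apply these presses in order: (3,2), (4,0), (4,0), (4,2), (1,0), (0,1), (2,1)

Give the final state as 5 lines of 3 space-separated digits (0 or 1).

After press 1 at (3,2):
1 0 0
1 1 1
1 0 0
0 0 1
1 1 0

After press 2 at (4,0):
1 0 0
1 1 1
1 0 0
1 0 1
0 0 0

After press 3 at (4,0):
1 0 0
1 1 1
1 0 0
0 0 1
1 1 0

After press 4 at (4,2):
1 0 0
1 1 1
1 0 0
0 0 0
1 0 1

After press 5 at (1,0):
0 0 0
0 0 1
0 0 0
0 0 0
1 0 1

After press 6 at (0,1):
1 1 1
0 1 1
0 0 0
0 0 0
1 0 1

After press 7 at (2,1):
1 1 1
0 0 1
1 1 1
0 1 0
1 0 1

Answer: 1 1 1
0 0 1
1 1 1
0 1 0
1 0 1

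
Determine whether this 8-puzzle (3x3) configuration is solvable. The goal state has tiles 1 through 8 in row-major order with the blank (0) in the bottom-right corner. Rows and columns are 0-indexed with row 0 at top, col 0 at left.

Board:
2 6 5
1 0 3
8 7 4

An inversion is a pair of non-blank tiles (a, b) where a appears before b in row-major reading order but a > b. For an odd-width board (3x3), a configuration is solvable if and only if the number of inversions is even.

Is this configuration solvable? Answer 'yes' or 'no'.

Answer: no

Derivation:
Inversions (pairs i<j in row-major order where tile[i] > tile[j] > 0): 11
11 is odd, so the puzzle is not solvable.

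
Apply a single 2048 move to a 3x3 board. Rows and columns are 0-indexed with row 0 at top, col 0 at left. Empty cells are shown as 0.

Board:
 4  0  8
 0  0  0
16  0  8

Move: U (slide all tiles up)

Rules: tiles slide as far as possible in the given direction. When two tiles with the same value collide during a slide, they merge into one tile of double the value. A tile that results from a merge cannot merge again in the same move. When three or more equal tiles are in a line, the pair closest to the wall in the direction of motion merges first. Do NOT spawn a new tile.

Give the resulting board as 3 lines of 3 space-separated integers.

Slide up:
col 0: [4, 0, 16] -> [4, 16, 0]
col 1: [0, 0, 0] -> [0, 0, 0]
col 2: [8, 0, 8] -> [16, 0, 0]

Answer:  4  0 16
16  0  0
 0  0  0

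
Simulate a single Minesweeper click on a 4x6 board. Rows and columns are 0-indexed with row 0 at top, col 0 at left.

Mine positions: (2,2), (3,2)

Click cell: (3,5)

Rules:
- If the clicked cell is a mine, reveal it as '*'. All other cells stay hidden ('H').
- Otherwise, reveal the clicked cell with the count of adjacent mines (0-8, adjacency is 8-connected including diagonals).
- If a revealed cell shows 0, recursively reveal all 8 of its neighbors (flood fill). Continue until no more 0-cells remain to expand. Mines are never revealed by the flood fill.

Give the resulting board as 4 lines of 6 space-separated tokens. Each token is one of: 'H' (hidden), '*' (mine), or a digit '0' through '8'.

0 0 0 0 0 0
0 1 1 1 0 0
0 2 H 2 0 0
0 2 H 2 0 0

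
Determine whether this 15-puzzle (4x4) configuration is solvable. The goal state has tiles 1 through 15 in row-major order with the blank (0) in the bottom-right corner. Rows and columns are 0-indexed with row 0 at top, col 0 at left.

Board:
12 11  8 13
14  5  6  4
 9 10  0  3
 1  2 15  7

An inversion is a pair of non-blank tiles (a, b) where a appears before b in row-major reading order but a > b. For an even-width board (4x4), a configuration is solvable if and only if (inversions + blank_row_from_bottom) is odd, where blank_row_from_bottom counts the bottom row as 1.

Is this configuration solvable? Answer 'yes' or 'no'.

Answer: no

Derivation:
Inversions: 68
Blank is in row 2 (0-indexed from top), which is row 2 counting from the bottom (bottom = 1).
68 + 2 = 70, which is even, so the puzzle is not solvable.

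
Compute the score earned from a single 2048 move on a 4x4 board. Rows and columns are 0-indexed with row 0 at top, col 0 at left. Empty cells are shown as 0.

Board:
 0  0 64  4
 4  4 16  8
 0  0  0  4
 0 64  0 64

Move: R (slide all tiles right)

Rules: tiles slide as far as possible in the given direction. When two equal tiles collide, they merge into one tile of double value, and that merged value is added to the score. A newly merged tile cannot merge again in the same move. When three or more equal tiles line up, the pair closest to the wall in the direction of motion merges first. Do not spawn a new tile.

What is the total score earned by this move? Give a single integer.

Slide right:
row 0: [0, 0, 64, 4] -> [0, 0, 64, 4]  score +0 (running 0)
row 1: [4, 4, 16, 8] -> [0, 8, 16, 8]  score +8 (running 8)
row 2: [0, 0, 0, 4] -> [0, 0, 0, 4]  score +0 (running 8)
row 3: [0, 64, 0, 64] -> [0, 0, 0, 128]  score +128 (running 136)
Board after move:
  0   0  64   4
  0   8  16   8
  0   0   0   4
  0   0   0 128

Answer: 136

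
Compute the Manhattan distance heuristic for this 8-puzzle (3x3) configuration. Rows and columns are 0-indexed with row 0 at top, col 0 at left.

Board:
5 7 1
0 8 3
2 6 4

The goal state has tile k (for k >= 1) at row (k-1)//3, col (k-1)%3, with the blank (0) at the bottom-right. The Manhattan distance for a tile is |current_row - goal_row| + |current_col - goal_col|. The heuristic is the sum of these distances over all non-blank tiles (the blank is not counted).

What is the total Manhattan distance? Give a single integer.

Tile 5: (0,0)->(1,1) = 2
Tile 7: (0,1)->(2,0) = 3
Tile 1: (0,2)->(0,0) = 2
Tile 8: (1,1)->(2,1) = 1
Tile 3: (1,2)->(0,2) = 1
Tile 2: (2,0)->(0,1) = 3
Tile 6: (2,1)->(1,2) = 2
Tile 4: (2,2)->(1,0) = 3
Sum: 2 + 3 + 2 + 1 + 1 + 3 + 2 + 3 = 17

Answer: 17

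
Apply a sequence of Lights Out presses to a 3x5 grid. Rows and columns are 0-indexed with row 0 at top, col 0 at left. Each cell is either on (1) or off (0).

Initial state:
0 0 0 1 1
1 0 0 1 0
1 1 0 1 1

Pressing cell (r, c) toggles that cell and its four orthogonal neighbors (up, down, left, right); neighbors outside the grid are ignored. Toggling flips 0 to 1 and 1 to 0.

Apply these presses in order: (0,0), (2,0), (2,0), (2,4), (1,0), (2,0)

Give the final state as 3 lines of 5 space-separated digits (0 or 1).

Answer: 0 1 0 1 1
0 1 0 1 1
1 0 0 0 0

Derivation:
After press 1 at (0,0):
1 1 0 1 1
0 0 0 1 0
1 1 0 1 1

After press 2 at (2,0):
1 1 0 1 1
1 0 0 1 0
0 0 0 1 1

After press 3 at (2,0):
1 1 0 1 1
0 0 0 1 0
1 1 0 1 1

After press 4 at (2,4):
1 1 0 1 1
0 0 0 1 1
1 1 0 0 0

After press 5 at (1,0):
0 1 0 1 1
1 1 0 1 1
0 1 0 0 0

After press 6 at (2,0):
0 1 0 1 1
0 1 0 1 1
1 0 0 0 0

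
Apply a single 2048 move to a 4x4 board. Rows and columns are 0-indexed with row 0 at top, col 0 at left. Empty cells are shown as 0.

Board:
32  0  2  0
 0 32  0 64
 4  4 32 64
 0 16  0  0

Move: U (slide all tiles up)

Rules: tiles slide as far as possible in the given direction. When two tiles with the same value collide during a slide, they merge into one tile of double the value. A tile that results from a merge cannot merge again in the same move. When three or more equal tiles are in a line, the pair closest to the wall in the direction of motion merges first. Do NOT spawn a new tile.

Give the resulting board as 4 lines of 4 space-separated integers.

Slide up:
col 0: [32, 0, 4, 0] -> [32, 4, 0, 0]
col 1: [0, 32, 4, 16] -> [32, 4, 16, 0]
col 2: [2, 0, 32, 0] -> [2, 32, 0, 0]
col 3: [0, 64, 64, 0] -> [128, 0, 0, 0]

Answer:  32  32   2 128
  4   4  32   0
  0  16   0   0
  0   0   0   0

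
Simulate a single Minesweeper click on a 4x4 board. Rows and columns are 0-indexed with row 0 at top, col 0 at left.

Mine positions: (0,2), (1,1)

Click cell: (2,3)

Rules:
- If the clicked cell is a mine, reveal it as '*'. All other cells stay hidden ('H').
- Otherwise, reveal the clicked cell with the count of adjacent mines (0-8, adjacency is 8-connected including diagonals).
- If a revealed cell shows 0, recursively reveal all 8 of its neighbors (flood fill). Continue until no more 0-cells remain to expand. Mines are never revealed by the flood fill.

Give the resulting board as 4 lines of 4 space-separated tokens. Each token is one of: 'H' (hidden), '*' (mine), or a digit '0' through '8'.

H H H H
H H 2 1
1 1 1 0
0 0 0 0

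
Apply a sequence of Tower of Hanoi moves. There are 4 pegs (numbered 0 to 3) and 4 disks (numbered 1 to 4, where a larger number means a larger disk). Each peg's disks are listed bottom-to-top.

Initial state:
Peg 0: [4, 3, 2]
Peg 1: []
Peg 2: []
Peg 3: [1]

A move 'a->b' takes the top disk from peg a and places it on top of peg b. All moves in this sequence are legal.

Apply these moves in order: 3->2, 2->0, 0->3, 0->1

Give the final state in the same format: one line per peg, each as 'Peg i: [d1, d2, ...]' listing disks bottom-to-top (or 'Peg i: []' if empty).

After move 1 (3->2):
Peg 0: [4, 3, 2]
Peg 1: []
Peg 2: [1]
Peg 3: []

After move 2 (2->0):
Peg 0: [4, 3, 2, 1]
Peg 1: []
Peg 2: []
Peg 3: []

After move 3 (0->3):
Peg 0: [4, 3, 2]
Peg 1: []
Peg 2: []
Peg 3: [1]

After move 4 (0->1):
Peg 0: [4, 3]
Peg 1: [2]
Peg 2: []
Peg 3: [1]

Answer: Peg 0: [4, 3]
Peg 1: [2]
Peg 2: []
Peg 3: [1]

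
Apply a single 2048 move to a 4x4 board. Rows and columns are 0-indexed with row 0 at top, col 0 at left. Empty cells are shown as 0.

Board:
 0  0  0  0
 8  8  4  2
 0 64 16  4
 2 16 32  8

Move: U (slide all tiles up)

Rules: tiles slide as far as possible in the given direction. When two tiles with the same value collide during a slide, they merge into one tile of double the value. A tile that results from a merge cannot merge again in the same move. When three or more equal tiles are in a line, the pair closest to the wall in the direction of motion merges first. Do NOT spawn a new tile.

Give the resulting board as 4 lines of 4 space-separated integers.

Slide up:
col 0: [0, 8, 0, 2] -> [8, 2, 0, 0]
col 1: [0, 8, 64, 16] -> [8, 64, 16, 0]
col 2: [0, 4, 16, 32] -> [4, 16, 32, 0]
col 3: [0, 2, 4, 8] -> [2, 4, 8, 0]

Answer:  8  8  4  2
 2 64 16  4
 0 16 32  8
 0  0  0  0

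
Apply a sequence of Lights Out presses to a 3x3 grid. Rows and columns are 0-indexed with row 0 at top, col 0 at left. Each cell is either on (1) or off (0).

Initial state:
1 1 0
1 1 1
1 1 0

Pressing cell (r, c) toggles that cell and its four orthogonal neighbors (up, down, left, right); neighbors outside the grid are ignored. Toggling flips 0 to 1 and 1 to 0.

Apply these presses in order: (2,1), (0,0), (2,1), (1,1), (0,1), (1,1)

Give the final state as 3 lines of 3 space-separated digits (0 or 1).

Answer: 1 1 1
0 0 1
1 1 0

Derivation:
After press 1 at (2,1):
1 1 0
1 0 1
0 0 1

After press 2 at (0,0):
0 0 0
0 0 1
0 0 1

After press 3 at (2,1):
0 0 0
0 1 1
1 1 0

After press 4 at (1,1):
0 1 0
1 0 0
1 0 0

After press 5 at (0,1):
1 0 1
1 1 0
1 0 0

After press 6 at (1,1):
1 1 1
0 0 1
1 1 0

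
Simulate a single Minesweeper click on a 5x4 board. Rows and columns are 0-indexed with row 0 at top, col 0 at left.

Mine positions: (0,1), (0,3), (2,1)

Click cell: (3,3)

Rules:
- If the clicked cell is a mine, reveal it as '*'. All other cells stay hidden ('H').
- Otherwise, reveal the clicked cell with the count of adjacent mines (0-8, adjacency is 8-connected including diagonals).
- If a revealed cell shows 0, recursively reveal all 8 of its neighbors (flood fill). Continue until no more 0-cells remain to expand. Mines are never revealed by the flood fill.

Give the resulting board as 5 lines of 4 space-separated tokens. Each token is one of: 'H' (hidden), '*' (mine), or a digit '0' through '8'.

H H H H
H H 3 1
H H 1 0
1 1 1 0
0 0 0 0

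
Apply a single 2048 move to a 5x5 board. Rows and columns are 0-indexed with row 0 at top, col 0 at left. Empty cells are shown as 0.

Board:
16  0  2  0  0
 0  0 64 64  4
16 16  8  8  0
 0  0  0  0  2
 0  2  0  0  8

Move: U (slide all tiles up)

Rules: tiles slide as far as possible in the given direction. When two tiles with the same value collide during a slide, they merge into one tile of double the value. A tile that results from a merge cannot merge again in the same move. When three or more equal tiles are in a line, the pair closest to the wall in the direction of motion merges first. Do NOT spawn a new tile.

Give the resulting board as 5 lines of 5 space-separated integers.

Answer: 32 16  2 64  4
 0  2 64  8  2
 0  0  8  0  8
 0  0  0  0  0
 0  0  0  0  0

Derivation:
Slide up:
col 0: [16, 0, 16, 0, 0] -> [32, 0, 0, 0, 0]
col 1: [0, 0, 16, 0, 2] -> [16, 2, 0, 0, 0]
col 2: [2, 64, 8, 0, 0] -> [2, 64, 8, 0, 0]
col 3: [0, 64, 8, 0, 0] -> [64, 8, 0, 0, 0]
col 4: [0, 4, 0, 2, 8] -> [4, 2, 8, 0, 0]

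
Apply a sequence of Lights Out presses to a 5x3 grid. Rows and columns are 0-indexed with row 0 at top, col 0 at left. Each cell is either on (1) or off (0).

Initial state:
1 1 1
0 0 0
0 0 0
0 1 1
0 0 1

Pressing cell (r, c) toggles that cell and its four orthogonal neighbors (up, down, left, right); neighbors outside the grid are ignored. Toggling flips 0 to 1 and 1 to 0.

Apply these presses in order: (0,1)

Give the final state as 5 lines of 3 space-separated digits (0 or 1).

Answer: 0 0 0
0 1 0
0 0 0
0 1 1
0 0 1

Derivation:
After press 1 at (0,1):
0 0 0
0 1 0
0 0 0
0 1 1
0 0 1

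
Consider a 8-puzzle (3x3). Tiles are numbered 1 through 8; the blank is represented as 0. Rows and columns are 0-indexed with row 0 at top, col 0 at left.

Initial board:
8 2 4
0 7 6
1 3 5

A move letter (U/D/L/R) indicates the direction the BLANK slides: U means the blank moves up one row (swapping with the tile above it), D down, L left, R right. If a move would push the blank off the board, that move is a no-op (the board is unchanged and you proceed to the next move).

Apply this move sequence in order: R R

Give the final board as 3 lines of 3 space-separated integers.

Answer: 8 2 4
7 6 0
1 3 5

Derivation:
After move 1 (R):
8 2 4
7 0 6
1 3 5

After move 2 (R):
8 2 4
7 6 0
1 3 5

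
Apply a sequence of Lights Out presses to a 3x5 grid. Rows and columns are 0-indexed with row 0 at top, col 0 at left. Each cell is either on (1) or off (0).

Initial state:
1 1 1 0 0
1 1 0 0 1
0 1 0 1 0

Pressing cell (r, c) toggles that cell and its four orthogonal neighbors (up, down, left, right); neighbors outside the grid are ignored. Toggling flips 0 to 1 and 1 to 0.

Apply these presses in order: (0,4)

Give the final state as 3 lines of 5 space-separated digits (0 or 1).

Answer: 1 1 1 1 1
1 1 0 0 0
0 1 0 1 0

Derivation:
After press 1 at (0,4):
1 1 1 1 1
1 1 0 0 0
0 1 0 1 0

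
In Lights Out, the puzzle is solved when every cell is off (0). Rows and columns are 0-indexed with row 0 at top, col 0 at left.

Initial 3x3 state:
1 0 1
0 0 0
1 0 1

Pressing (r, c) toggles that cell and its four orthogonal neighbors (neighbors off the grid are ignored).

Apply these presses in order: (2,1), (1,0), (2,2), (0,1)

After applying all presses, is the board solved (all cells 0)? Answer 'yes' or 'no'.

Answer: no

Derivation:
After press 1 at (2,1):
1 0 1
0 1 0
0 1 0

After press 2 at (1,0):
0 0 1
1 0 0
1 1 0

After press 3 at (2,2):
0 0 1
1 0 1
1 0 1

After press 4 at (0,1):
1 1 0
1 1 1
1 0 1

Lights still on: 7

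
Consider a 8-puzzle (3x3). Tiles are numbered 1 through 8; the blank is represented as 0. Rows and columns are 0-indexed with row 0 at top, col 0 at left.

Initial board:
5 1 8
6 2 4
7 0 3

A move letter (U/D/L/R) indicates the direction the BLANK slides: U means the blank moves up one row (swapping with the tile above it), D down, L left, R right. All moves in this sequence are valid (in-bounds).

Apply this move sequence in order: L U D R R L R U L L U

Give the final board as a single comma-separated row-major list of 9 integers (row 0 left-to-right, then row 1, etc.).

Answer: 0, 1, 8, 5, 6, 2, 7, 3, 4

Derivation:
After move 1 (L):
5 1 8
6 2 4
0 7 3

After move 2 (U):
5 1 8
0 2 4
6 7 3

After move 3 (D):
5 1 8
6 2 4
0 7 3

After move 4 (R):
5 1 8
6 2 4
7 0 3

After move 5 (R):
5 1 8
6 2 4
7 3 0

After move 6 (L):
5 1 8
6 2 4
7 0 3

After move 7 (R):
5 1 8
6 2 4
7 3 0

After move 8 (U):
5 1 8
6 2 0
7 3 4

After move 9 (L):
5 1 8
6 0 2
7 3 4

After move 10 (L):
5 1 8
0 6 2
7 3 4

After move 11 (U):
0 1 8
5 6 2
7 3 4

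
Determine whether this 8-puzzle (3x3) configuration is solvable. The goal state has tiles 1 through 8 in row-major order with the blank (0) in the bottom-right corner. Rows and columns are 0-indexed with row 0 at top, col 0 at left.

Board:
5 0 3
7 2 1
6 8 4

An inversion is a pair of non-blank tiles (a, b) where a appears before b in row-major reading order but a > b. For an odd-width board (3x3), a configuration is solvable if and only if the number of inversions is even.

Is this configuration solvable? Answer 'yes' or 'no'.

Answer: no

Derivation:
Inversions (pairs i<j in row-major order where tile[i] > tile[j] > 0): 13
13 is odd, so the puzzle is not solvable.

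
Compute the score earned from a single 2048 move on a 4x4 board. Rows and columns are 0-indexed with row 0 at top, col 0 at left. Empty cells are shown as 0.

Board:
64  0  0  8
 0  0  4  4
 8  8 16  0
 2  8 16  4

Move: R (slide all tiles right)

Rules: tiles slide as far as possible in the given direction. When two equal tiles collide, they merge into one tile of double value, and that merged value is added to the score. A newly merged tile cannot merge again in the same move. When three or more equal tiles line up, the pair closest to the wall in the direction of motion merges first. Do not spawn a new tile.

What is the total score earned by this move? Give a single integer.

Slide right:
row 0: [64, 0, 0, 8] -> [0, 0, 64, 8]  score +0 (running 0)
row 1: [0, 0, 4, 4] -> [0, 0, 0, 8]  score +8 (running 8)
row 2: [8, 8, 16, 0] -> [0, 0, 16, 16]  score +16 (running 24)
row 3: [2, 8, 16, 4] -> [2, 8, 16, 4]  score +0 (running 24)
Board after move:
 0  0 64  8
 0  0  0  8
 0  0 16 16
 2  8 16  4

Answer: 24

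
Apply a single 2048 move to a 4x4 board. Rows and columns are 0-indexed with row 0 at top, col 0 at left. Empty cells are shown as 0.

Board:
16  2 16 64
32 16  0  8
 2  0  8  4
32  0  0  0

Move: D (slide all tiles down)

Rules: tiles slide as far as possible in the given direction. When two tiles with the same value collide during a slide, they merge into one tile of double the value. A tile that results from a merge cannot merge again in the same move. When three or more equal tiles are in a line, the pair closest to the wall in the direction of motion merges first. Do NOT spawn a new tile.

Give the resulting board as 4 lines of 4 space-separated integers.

Slide down:
col 0: [16, 32, 2, 32] -> [16, 32, 2, 32]
col 1: [2, 16, 0, 0] -> [0, 0, 2, 16]
col 2: [16, 0, 8, 0] -> [0, 0, 16, 8]
col 3: [64, 8, 4, 0] -> [0, 64, 8, 4]

Answer: 16  0  0  0
32  0  0 64
 2  2 16  8
32 16  8  4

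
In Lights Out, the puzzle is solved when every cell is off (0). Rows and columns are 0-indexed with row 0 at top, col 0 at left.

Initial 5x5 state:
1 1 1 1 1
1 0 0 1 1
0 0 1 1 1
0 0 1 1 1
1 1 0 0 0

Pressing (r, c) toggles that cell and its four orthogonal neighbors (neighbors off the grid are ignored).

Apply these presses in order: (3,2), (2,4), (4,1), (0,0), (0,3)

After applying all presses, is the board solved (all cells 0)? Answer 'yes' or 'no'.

After press 1 at (3,2):
1 1 1 1 1
1 0 0 1 1
0 0 0 1 1
0 1 0 0 1
1 1 1 0 0

After press 2 at (2,4):
1 1 1 1 1
1 0 0 1 0
0 0 0 0 0
0 1 0 0 0
1 1 1 0 0

After press 3 at (4,1):
1 1 1 1 1
1 0 0 1 0
0 0 0 0 0
0 0 0 0 0
0 0 0 0 0

After press 4 at (0,0):
0 0 1 1 1
0 0 0 1 0
0 0 0 0 0
0 0 0 0 0
0 0 0 0 0

After press 5 at (0,3):
0 0 0 0 0
0 0 0 0 0
0 0 0 0 0
0 0 0 0 0
0 0 0 0 0

Lights still on: 0

Answer: yes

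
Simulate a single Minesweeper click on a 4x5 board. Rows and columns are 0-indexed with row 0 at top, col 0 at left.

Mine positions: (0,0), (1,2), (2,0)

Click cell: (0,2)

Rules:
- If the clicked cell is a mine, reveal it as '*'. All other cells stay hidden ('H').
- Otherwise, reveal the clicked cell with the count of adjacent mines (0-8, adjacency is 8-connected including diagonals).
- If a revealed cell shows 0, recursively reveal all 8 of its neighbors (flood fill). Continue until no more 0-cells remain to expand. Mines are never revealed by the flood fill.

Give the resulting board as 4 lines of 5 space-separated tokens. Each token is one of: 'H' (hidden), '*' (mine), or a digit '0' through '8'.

H H 1 H H
H H H H H
H H H H H
H H H H H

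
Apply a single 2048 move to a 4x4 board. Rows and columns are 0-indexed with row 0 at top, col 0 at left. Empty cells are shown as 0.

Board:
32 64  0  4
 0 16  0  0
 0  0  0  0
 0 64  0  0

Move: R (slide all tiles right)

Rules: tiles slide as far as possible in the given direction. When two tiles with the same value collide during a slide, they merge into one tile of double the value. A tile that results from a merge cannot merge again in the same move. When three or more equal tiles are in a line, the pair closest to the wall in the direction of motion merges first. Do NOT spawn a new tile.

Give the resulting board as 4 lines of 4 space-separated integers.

Answer:  0 32 64  4
 0  0  0 16
 0  0  0  0
 0  0  0 64

Derivation:
Slide right:
row 0: [32, 64, 0, 4] -> [0, 32, 64, 4]
row 1: [0, 16, 0, 0] -> [0, 0, 0, 16]
row 2: [0, 0, 0, 0] -> [0, 0, 0, 0]
row 3: [0, 64, 0, 0] -> [0, 0, 0, 64]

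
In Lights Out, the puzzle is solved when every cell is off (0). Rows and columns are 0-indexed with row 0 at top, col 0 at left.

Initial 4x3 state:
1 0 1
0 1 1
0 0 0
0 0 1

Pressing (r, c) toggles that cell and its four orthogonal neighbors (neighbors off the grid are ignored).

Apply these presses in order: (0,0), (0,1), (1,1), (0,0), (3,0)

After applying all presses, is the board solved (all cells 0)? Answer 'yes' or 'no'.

After press 1 at (0,0):
0 1 1
1 1 1
0 0 0
0 0 1

After press 2 at (0,1):
1 0 0
1 0 1
0 0 0
0 0 1

After press 3 at (1,1):
1 1 0
0 1 0
0 1 0
0 0 1

After press 4 at (0,0):
0 0 0
1 1 0
0 1 0
0 0 1

After press 5 at (3,0):
0 0 0
1 1 0
1 1 0
1 1 1

Lights still on: 7

Answer: no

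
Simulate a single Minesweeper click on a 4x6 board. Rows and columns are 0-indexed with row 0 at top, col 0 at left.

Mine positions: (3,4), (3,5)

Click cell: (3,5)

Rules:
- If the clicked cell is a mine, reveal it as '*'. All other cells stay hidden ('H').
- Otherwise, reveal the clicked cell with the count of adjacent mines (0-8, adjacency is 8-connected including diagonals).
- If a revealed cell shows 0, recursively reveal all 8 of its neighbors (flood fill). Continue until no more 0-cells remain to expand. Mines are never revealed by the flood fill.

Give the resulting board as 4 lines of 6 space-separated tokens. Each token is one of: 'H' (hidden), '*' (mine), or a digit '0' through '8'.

H H H H H H
H H H H H H
H H H H H H
H H H H H *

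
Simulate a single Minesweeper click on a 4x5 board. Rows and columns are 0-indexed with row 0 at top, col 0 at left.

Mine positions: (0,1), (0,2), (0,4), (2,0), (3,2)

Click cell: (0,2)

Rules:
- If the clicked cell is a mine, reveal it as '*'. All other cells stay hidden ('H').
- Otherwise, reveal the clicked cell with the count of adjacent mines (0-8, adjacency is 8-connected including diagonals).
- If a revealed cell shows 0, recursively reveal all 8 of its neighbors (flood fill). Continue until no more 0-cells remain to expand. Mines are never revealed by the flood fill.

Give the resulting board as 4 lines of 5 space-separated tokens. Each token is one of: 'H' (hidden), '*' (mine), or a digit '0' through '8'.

H H * H H
H H H H H
H H H H H
H H H H H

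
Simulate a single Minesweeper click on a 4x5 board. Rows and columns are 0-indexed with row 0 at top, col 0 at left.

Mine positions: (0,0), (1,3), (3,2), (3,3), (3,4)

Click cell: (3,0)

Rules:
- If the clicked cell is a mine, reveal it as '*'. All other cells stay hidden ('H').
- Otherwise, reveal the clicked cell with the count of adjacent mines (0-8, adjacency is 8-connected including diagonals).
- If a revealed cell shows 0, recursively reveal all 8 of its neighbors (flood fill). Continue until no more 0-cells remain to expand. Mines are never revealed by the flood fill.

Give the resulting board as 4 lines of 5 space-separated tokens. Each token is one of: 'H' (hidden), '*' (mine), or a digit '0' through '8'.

H H H H H
1 1 H H H
0 1 H H H
0 1 H H H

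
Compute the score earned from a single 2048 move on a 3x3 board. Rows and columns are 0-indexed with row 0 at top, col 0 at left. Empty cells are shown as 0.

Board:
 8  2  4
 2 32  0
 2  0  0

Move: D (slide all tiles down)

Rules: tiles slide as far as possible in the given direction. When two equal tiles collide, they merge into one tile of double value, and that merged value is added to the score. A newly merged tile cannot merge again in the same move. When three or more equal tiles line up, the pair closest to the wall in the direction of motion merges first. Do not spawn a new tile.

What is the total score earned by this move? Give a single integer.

Answer: 4

Derivation:
Slide down:
col 0: [8, 2, 2] -> [0, 8, 4]  score +4 (running 4)
col 1: [2, 32, 0] -> [0, 2, 32]  score +0 (running 4)
col 2: [4, 0, 0] -> [0, 0, 4]  score +0 (running 4)
Board after move:
 0  0  0
 8  2  0
 4 32  4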